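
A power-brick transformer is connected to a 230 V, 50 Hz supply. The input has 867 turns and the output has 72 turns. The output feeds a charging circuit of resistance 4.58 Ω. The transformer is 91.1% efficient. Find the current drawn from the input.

I_in ≈ 0.380 A

V_out = 230 × 72/867 = 19.100 V.
I_out = V_out/R = 19.100/4.58 = 4.1704 A.
P_out = V_out I_out = 19.100 × 4.1704 = 79.656 W.
P_in = P_out/η = 79.656/0.911 = 87.438 W.
I_in = P_in/V_in = 87.438/230 = 0.380 A.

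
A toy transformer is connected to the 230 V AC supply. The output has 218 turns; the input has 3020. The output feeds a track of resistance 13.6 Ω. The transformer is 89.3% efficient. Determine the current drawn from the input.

I_in ≈ 0.0987 A

V_out = 230 × 218/3020 = 16.603 V.
I_out = V_out/R = 16.603/13.6 = 1.2208 A.
P_out = V_out I_out = 16.603 × 1.2208 = 20.268 W.
P_in = P_out/η = 20.268/0.893 = 22.697 W.
I_in = P_in/V_in = 22.697/230 = 0.0987 A.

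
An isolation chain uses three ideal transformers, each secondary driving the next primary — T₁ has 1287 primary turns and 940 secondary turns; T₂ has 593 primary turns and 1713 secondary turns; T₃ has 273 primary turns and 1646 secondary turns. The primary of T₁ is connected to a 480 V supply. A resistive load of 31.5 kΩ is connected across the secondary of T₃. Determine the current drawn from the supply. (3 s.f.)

After T₁: V = 480.00 × 940/1287 = 350.58 V.
After T₂: V = 350.58 × 1713/593 = 1012.7 V.
After T₃: V = 1012.7 × 1646/273 = 6106.1 V.
I_load = 6106.1/31500 = 0.19384 A, so P_out = 6106.1 × 0.19384 = 1183.6 W.
All ideal ⇒ P_in = P_out, so I_supply = 1183.6/480 = 2.47 A.

I_supply ≈ 2.47 A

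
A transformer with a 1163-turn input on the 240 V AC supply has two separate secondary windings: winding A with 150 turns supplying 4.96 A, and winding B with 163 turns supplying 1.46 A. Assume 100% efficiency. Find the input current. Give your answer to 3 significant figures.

I_in ≈ 0.844 A

V_A = 240 × 150/1163 = 30.954 V; V_B = 240 × 163/1163 = 33.637 V.
P_out = V_A I_A + V_B I_B = 30.954×4.96 + 33.637×1.46 = 153.53 + 49.110 = 202.64 W.
Ideal ⇒ P_in = P_out, so I_in = P_out/V_in = 202.64/240 = 0.844 A.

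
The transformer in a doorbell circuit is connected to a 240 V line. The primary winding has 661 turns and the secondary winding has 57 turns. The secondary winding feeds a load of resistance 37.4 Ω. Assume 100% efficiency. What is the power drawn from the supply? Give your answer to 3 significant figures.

P ≈ 11.5 W

V_s = V_p × N_s/N_p = 240 × 57/661 = 20.696 V.
I_s = V_s/R = 20.696/37.4 = 0.55337 A.
I_p = I_s × N_s/N_p = 0.55337 × 57/661 = 0.047718 A.
P = V_p I_p = 240 × 0.047718 = 11.5 W.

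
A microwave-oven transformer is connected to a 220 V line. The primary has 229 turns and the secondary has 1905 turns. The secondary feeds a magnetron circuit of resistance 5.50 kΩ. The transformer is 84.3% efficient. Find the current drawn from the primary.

I_p ≈ 3.28 A

V_s = 220 × 1905/229 = 1830.1 V.
I_s = V_s/R = 1830.1/5500 = 0.33275 A.
P_out = V_s I_s = 1830.1 × 0.33275 = 608.98 W.
P_in = P_out/η = 608.98/0.843 = 722.39 W.
I_p = P_in/V_p = 722.39/220 = 3.28 A.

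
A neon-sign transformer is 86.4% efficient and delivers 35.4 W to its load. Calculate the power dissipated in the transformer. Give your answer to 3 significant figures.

P_in = P_out/η = 35.4/0.864 = 40.9722 W.
P_loss = P_in − P_out = 40.9722 − 35.4 = 5.57 W.

P_loss ≈ 5.57 W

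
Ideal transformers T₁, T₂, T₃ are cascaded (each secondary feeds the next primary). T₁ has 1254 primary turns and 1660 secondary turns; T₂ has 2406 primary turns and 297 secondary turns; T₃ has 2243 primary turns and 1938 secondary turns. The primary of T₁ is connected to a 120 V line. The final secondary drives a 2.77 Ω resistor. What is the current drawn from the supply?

Secondary of T₁: V = 120.00 × 1660/1254 = 158.85 V.
Secondary of T₂: V = 158.85 × 297/2406 = 19.609 V.
Secondary of T₃: V = 19.609 × 1938/2243 = 16.942 V.
I_load = 16.942/2.77 = 6.1164 A, so P_out = 16.942 × 6.1164 = 103.63 W.
All ideal ⇒ P_in = P_out, so I_supply = 103.63/120 = 0.864 A.

I_supply ≈ 0.864 A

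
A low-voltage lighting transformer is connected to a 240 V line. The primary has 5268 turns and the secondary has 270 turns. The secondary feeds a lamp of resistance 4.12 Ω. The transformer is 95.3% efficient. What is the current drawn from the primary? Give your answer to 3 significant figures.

I_p ≈ 0.161 A

V_s = 240 × 270/5268 = 12.301 V.
I_s = V_s/R = 12.301/4.12 = 2.9856 A.
P_out = V_s I_s = 12.301 × 2.9856 = 36.725 W.
P_in = P_out/η = 36.725/0.953 = 38.536 W.
I_p = P_in/V_p = 38.536/240 = 0.161 A.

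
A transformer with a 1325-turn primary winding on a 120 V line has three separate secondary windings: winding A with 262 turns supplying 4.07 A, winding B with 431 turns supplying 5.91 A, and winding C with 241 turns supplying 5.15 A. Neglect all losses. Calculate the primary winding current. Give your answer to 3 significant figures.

I_p ≈ 3.66 A

V_A = 120 × 262/1325 = 23.728 V; V_B = 120 × 431/1325 = 39.034 V; V_C = 120 × 241/1325 = 21.826 V.
P_out = V_A I_A + V_B I_B + V_C I_C = 23.728×4.07 + 39.034×5.91 + 21.826×5.15 = 96.574 + 230.69 + 112.41 = 439.67 W.
Ideal ⇒ P_in = P_out, so I_p = P_out/V_p = 439.67/120 = 3.66 A.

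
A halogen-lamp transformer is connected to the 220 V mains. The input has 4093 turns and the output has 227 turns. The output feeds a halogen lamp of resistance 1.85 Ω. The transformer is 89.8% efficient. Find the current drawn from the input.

I_in ≈ 0.407 A

V_out = 220 × 227/4093 = 12.201 V.
I_out = V_out/R = 12.201/1.85 = 6.5953 A.
P_out = V_out I_out = 12.201 × 6.5953 = 80.471 W.
P_in = P_out/η = 80.471/0.898 = 89.612 W.
I_in = P_in/V_in = 89.612/220 = 0.407 A.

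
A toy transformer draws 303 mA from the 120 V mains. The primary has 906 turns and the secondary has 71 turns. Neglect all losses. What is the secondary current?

I_s ≈ 3.87 A

I_s/I_p = N_p/N_s, so I_s = 0.303 × 906/71 = 3.87 A.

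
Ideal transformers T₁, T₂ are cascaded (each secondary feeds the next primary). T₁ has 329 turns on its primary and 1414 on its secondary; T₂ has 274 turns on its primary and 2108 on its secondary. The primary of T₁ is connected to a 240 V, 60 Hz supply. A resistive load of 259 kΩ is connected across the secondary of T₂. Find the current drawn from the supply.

I_supply ≈ 1.01 A

After T₁: V = 240.00 × 1414/329 = 1031.5 V.
After T₂: V = 1031.5 × 2108/274 = 7935.7 V.
I_load = 7935.7/259000 = 0.030640 A, so P_out = 7935.7 × 0.030640 = 243.15 W.
All ideal ⇒ P_in = P_out, so I_supply = 243.15/240 = 1.01 A.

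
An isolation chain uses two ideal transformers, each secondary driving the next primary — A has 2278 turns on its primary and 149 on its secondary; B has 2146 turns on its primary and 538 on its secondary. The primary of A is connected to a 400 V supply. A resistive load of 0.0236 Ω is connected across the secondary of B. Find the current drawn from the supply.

Secondary of A: V = 400.00 × 149/2278 = 26.163 V.
Secondary of B: V = 26.163 × 538/2146 = 6.5591 V.
I_load = 6.5591/0.0236 = 277.93 A, so P_out = 6.5591 × 277.93 = 1823.0 W.
All ideal ⇒ P_in = P_out, so I_supply = 1823.0/400 = 4.56 A.

I_supply ≈ 4.56 A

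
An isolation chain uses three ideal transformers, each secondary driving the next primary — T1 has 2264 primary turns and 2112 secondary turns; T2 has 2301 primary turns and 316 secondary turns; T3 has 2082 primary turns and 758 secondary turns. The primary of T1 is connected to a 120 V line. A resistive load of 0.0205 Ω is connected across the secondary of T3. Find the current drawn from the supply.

I_supply ≈ 12.7 A

Secondary of T1: V = 120.00 × 2112/2264 = 111.94 V.
Secondary of T2: V = 111.94 × 316/2301 = 15.373 V.
Secondary of T3: V = 15.373 × 758/2082 = 5.5970 V.
I_load = 5.5970/0.0205 = 273.03 A, so P_out = 5.5970 × 273.03 = 1528.1 W.
All ideal ⇒ P_in = P_out, so I_supply = 1528.1/120 = 12.7 A.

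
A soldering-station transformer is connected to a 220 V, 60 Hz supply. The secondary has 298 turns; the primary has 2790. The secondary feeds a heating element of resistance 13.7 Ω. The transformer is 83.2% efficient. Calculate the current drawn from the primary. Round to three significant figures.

V_s = 220 × 298/2790 = 23.498 V.
I_s = V_s/R = 23.498/13.7 = 1.7152 A.
P_out = V_s I_s = 23.498 × 1.7152 = 40.304 W.
P_in = P_out/η = 40.304/0.832 = 48.442 W.
I_p = P_in/V_p = 48.442/220 = 0.220 A.

I_p ≈ 0.220 A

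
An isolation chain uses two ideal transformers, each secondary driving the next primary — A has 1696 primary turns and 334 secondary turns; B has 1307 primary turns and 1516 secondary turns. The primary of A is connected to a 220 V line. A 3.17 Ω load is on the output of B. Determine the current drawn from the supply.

Secondary of A: V = 220.00 × 334/1696 = 43.325 V.
Secondary of B: V = 43.325 × 1516/1307 = 50.254 V.
I_load = 50.254/3.17 = 15.853 A, so P_out = 50.254 × 15.853 = 796.66 W.
All ideal ⇒ P_in = P_out, so I_supply = 796.66/220 = 3.62 A.

I_supply ≈ 3.62 A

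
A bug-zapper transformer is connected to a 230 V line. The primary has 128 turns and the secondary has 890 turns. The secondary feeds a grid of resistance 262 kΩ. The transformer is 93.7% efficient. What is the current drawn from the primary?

I_p ≈ 0.0453 A

V_s = 230 × 890/128 = 1599.2 V.
I_s = V_s/R = 1599.2/262000 = 0.0061039 A.
P_out = V_s I_s = 1599.2 × 0.0061039 = 9.7615 W.
P_in = P_out/η = 9.7615/0.937 = 10.418 W.
I_p = P_in/V_p = 10.418/230 = 0.0453 A.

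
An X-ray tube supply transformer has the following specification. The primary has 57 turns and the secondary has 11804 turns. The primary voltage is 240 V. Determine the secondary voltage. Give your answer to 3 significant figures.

V_s ≈ 49700 V

V_s/V_p = N_s/N_p, so V_s = 240 × 11804/57 = 49700 V.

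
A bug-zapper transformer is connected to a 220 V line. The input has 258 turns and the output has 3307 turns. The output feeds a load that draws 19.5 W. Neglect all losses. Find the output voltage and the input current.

V_out ≈ 2820 V, I_in ≈ 0.0886 A

V_out = V_in × N_out/N_in = 220 × 3307/258 = 2819.9 V.
I_out = P/V_out = 19.5/2819.9 = 0.0069151 A.
I_in = I_out × N_out/N_in = 0.0069151 × 3307/258 = 0.0886 A.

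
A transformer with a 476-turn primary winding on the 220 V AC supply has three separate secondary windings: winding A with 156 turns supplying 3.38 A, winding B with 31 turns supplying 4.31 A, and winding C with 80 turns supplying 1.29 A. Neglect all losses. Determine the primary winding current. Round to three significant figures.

V_A = 220 × 156/476 = 72.101 V; V_B = 220 × 31/476 = 14.328 V; V_C = 220 × 80/476 = 36.975 V.
P_out = V_A I_A + V_B I_B + V_C I_C = 72.101×3.38 + 14.328×4.31 + 36.975×1.29 = 243.70 + 61.753 + 47.697 = 353.15 W.
Ideal ⇒ P_in = P_out, so I_p = P_out/V_p = 353.15/220 = 1.61 A.

I_p ≈ 1.61 A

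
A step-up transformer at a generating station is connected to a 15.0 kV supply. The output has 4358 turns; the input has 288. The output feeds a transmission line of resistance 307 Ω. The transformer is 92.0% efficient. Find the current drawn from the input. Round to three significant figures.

V_out = 15000 × 4358/288 = 226980 V.
I_out = V_out/R = 226980/307 = 739.35 A.
P_out = V_out I_out = 226980 × 739.35 = 1.6782×10^8 W.
P_in = P_out/η = 1.6782×10^8/0.920 = 1.8241×10^8 W.
I_in = P_in/V_in = 1.8241×10^8/15000 = 12200 A.

I_in ≈ 12200 A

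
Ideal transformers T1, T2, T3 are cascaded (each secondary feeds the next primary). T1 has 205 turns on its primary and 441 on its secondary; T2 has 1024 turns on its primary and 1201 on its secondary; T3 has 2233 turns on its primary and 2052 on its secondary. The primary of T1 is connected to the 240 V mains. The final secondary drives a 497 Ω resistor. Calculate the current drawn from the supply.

Secondary of T1: V = 240.00 × 441/205 = 516.29 V.
Secondary of T2: V = 516.29 × 1201/1024 = 605.53 V.
Secondary of T3: V = 605.53 × 2052/2233 = 556.45 V.
I_load = 556.45/497 = 1.1196 A, so P_out = 556.45 × 1.1196 = 623.02 W.
All ideal ⇒ P_in = P_out, so I_supply = 623.02/240 = 2.60 A.

I_supply ≈ 2.60 A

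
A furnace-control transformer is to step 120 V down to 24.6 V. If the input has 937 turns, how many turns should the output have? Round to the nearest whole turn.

N_out = 192 turns

N_out/N_in = V_out/V_in, so N_out = 937 × 24.6/120 = 192.1 ≈ 192 turns.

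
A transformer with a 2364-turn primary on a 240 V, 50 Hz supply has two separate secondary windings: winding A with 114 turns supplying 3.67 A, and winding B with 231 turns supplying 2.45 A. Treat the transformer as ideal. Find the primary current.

I_p ≈ 0.416 A

V_A = 240 × 114/2364 = 11.574 V; V_B = 240 × 231/2364 = 23.452 V.
P_out = V_A I_A + V_B I_B = 11.574×3.67 + 23.452×2.45 = 42.475 + 57.457 = 99.932 W.
Ideal ⇒ P_in = P_out, so I_p = P_out/V_p = 99.932/240 = 0.416 A.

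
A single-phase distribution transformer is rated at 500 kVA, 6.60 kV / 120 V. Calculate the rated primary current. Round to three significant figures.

I_p = S/V_p = 500000/6600 = 75.8 A.

I_p ≈ 75.8 A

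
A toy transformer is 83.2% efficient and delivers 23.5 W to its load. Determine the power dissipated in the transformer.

P_in = P_out/η = 23.5/0.832 = 28.2452 W.
P_loss = P_in − P_out = 28.2452 − 23.5 = 4.75 W.

P_loss ≈ 4.75 W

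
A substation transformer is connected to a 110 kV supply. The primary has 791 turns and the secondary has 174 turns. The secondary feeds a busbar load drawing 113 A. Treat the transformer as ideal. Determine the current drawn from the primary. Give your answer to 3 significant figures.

For an ideal transformer I_p N_p = I_s N_s, so I_p = 113 × 174/791 = 24.9 A.

I_p ≈ 24.9 A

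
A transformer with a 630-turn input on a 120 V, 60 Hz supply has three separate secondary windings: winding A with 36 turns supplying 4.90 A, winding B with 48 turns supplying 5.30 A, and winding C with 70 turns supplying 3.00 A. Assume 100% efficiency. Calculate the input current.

V_A = 120 × 36/630 = 6.8571 V; V_B = 120 × 48/630 = 9.1429 V; V_C = 120 × 70/630 = 13.333 V.
P_out = V_A I_A + V_B I_B + V_C I_C = 6.8571×4.90 + 9.1429×5.30 + 13.333×3.00 = 33.600 + 48.457 + 40.000 = 122.06 W.
Ideal ⇒ P_in = P_out, so I_in = P_out/V_in = 122.06/120 = 1.02 A.

I_in ≈ 1.02 A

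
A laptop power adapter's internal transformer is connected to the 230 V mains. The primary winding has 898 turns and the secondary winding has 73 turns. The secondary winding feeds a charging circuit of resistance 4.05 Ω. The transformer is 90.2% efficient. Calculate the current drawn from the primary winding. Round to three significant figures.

I_p ≈ 0.416 A

V_s = 230 × 73/898 = 18.697 V.
I_s = V_s/R = 18.697/4.05 = 4.6166 A.
P_out = V_s I_s = 18.697 × 4.6166 = 86.316 W.
P_in = P_out/η = 86.316/0.902 = 95.695 W.
I_p = P_in/V_p = 95.695/230 = 0.416 A.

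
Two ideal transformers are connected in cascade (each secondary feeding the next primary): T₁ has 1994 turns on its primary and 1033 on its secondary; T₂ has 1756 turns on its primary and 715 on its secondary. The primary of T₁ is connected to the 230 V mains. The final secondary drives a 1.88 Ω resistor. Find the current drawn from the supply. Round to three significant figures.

After T₁: V = 230.00 × 1033/1994 = 119.15 V.
After T₂: V = 119.15 × 715/1756 = 48.516 V.
I_load = 48.516/1.88 = 25.806 A, so P_out = 48.516 × 25.806 = 1252.0 W.
All ideal ⇒ P_in = P_out, so I_supply = 1252.0/230 = 5.44 A.

I_supply ≈ 5.44 A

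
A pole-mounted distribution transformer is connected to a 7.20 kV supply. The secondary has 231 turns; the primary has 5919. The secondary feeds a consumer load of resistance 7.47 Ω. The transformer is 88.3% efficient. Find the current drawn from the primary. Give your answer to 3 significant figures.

I_p ≈ 1.66 A

V_s = 7200 × 231/5919 = 280.99 V.
I_s = V_s/R = 280.99/7.47 = 37.616 A.
P_out = V_s I_s = 280.99 × 37.616 = 10570 W.
P_in = P_out/η = 10570/0.883 = 11970 W.
I_p = P_in/V_p = 11970/7200 = 1.66 A.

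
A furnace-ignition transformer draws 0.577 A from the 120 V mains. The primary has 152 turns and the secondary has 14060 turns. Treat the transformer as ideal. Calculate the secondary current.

I_s/I_p = N_p/N_s, so I_s = 0.577 × 152/14060 = 0.00624 A.

I_s ≈ 0.00624 A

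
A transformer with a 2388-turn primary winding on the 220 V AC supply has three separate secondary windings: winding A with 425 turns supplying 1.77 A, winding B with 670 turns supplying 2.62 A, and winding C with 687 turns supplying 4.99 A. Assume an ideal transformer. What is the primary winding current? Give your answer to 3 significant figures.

V_A = 220 × 425/2388 = 39.154 V; V_B = 220 × 670/2388 = 61.725 V; V_C = 220 × 687/2388 = 63.291 V.
P_out = V_A I_A + V_B I_B + V_C I_C = 39.154×1.77 + 61.725×2.62 + 63.291×4.99 = 69.303 + 161.72 + 315.82 = 546.85 W.
Ideal ⇒ P_in = P_out, so I_p = P_out/V_p = 546.85/220 = 2.49 A.

I_p ≈ 2.49 A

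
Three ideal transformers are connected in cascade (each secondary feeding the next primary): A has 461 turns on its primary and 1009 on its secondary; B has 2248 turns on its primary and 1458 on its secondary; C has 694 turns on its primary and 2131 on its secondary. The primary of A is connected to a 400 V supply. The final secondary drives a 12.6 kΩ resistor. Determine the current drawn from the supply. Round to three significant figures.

After A: V = 400.00 × 1009/461 = 875.49 V.
After B: V = 875.49 × 1458/2248 = 567.82 V.
After C: V = 567.82 × 2131/694 = 1743.6 V.
I_load = 1743.6/12600 = 0.13838 A, so P_out = 1743.6 × 0.13838 = 241.27 W.
All ideal ⇒ P_in = P_out, so I_supply = 241.27/400 = 0.603 A.

I_supply ≈ 0.603 A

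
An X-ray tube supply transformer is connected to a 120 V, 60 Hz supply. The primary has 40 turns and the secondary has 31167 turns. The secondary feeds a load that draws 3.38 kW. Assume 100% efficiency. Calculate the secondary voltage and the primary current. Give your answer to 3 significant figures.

V_s = V_p × N_s/N_p = 120 × 31167/40 = 93501 V.
I_s = P/V_s = 3380/93501 = 0.036149 A.
I_p = I_s × N_s/N_p = 0.036149 × 31167/40 = 28.2 A.

V_s ≈ 93500 V, I_p ≈ 28.2 A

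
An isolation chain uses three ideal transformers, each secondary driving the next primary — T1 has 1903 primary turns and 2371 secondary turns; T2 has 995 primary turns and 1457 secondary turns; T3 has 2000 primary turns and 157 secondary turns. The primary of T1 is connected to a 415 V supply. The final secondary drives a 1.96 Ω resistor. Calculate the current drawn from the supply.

Secondary of T1: V = 415.00 × 2371/1903 = 517.06 V.
Secondary of T2: V = 517.06 × 1457/995 = 757.14 V.
Secondary of T3: V = 757.14 × 157/2000 = 59.436 V.
I_load = 59.436/1.96 = 30.324 A, so P_out = 59.436 × 30.324 = 1802.3 W.
All ideal ⇒ P_in = P_out, so I_supply = 1802.3/415 = 4.34 A.

I_supply ≈ 4.34 A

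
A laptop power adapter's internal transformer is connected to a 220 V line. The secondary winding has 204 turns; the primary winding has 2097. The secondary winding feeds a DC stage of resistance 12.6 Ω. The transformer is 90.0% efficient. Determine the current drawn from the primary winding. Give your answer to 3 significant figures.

I_p ≈ 0.184 A

V_s = 220 × 204/2097 = 21.402 V.
I_s = V_s/R = 21.402/12.6 = 1.6986 A.
P_out = V_s I_s = 21.402 × 1.6986 = 36.353 W.
P_in = P_out/η = 36.353/0.900 = 40.392 W.
I_p = P_in/V_p = 40.392/220 = 0.184 A.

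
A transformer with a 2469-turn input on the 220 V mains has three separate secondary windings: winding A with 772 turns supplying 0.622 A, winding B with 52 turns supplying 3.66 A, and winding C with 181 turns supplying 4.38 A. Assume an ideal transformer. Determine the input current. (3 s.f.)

I_in ≈ 0.593 A

V_A = 220 × 772/2469 = 68.789 V; V_B = 220 × 52/2469 = 4.6335 V; V_C = 220 × 181/2469 = 16.128 V.
P_out = V_A I_A + V_B I_B + V_C I_C = 68.789×0.622 + 4.6335×3.66 + 16.128×4.38 = 42.787 + 16.958 + 70.641 = 130.39 W.
Ideal ⇒ P_in = P_out, so I_in = P_out/V_in = 130.39/220 = 0.593 A.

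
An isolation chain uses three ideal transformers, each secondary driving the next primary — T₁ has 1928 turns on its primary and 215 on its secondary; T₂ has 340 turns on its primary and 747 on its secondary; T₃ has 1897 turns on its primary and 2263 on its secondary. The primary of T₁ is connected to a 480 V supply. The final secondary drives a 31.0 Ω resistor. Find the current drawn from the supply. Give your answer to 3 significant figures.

I_supply ≈ 1.32 A

After T₁: V = 480.00 × 215/1928 = 53.527 V.
After T₂: V = 53.527 × 747/340 = 117.60 V.
After T₃: V = 117.60 × 2263/1897 = 140.29 V.
I_load = 140.29/31.0 = 4.5255 A, so P_out = 140.29 × 4.5255 = 634.89 W.
All ideal ⇒ P_in = P_out, so I_supply = 634.89/480 = 1.32 A.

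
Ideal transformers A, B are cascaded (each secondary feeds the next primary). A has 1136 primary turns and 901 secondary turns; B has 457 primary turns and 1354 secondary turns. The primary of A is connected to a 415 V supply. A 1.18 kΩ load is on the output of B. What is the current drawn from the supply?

After A: V = 415.00 × 901/1136 = 329.15 V.
After B: V = 329.15 × 1354/457 = 975.21 V.
I_load = 975.21/1180 = 0.82645 A, so P_out = 975.21 × 0.82645 = 805.96 W.
All ideal ⇒ P_in = P_out, so I_supply = 805.96/415 = 1.94 A.

I_supply ≈ 1.94 A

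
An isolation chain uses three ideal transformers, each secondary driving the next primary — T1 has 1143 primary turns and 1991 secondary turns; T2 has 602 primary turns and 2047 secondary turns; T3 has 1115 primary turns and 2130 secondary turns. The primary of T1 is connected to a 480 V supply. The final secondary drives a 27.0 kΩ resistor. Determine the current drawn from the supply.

Secondary of T1: V = 480.00 × 1991/1143 = 836.12 V.
Secondary of T2: V = 836.12 × 2047/602 = 2843.1 V.
Secondary of T3: V = 2843.1 × 2130/1115 = 5431.2 V.
I_load = 5431.2/27000 = 0.20115 A, so P_out = 5431.2 × 0.20115 = 1092.5 W.
All ideal ⇒ P_in = P_out, so I_supply = 1092.5/480 = 2.28 A.

I_supply ≈ 2.28 A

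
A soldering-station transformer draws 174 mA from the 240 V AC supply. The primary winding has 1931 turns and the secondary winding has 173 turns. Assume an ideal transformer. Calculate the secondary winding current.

I_s ≈ 1.94 A

I_s/I_p = N_p/N_s, so I_s = 0.174 × 1931/173 = 1.94 A.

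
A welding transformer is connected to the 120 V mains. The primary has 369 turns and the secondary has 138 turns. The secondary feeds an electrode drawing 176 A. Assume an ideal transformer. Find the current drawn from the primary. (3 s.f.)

I_p ≈ 65.8 A

For an ideal transformer I_p N_p = I_s N_s, so I_p = 176 × 138/369 = 65.8 A.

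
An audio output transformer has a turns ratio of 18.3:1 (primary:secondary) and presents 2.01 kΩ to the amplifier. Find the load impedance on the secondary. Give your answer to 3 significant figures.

Z_s = Z_p/(N_p/N_s)² = 2010/18.3² = 6.00 Ω.

Z_s ≈ 6.00 Ω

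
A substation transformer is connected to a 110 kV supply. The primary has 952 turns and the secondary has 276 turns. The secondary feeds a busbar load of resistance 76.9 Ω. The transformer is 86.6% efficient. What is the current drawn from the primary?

V_s = 110000 × 276/952 = 31891 V.
I_s = V_s/R = 31891/76.9 = 414.70 A.
P_out = V_s I_s = 31891 × 414.70 = 1.3225×10^7 W.
P_in = P_out/η = 1.3225×10^7/0.866 = 1.5272×10^7 W.
I_p = P_in/V_p = 1.5272×10^7/110000 = 139 A.

I_p ≈ 139 A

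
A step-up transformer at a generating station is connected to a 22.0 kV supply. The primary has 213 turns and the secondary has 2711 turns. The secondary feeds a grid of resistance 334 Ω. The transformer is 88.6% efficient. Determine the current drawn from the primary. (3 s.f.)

V_s = 22000 × 2711/213 = 280010 V.
I_s = V_s/R = 280010/334 = 838.35 A.
P_out = V_s I_s = 280010 × 838.35 = 2.3475×10^8 W.
P_in = P_out/η = 2.3475×10^8/0.886 = 2.6495×10^8 W.
I_p = P_in/V_p = 2.6495×10^8/22000 = 12000 A.

I_p ≈ 12000 A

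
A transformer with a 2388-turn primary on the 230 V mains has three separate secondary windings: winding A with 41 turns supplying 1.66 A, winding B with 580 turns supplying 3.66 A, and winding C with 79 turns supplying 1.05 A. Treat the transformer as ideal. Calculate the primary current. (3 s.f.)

I_p ≈ 0.952 A

V_A = 230 × 41/2388 = 3.9489 V; V_B = 230 × 580/2388 = 55.863 V; V_C = 230 × 79/2388 = 7.6089 V.
P_out = V_A I_A + V_B I_B + V_C I_C = 3.9489×1.66 + 55.863×3.66 + 7.6089×1.05 = 6.5552 + 204.46 + 7.9893 = 219.00 W.
Ideal ⇒ P_in = P_out, so I_p = P_out/V_p = 219.00/230 = 0.952 A.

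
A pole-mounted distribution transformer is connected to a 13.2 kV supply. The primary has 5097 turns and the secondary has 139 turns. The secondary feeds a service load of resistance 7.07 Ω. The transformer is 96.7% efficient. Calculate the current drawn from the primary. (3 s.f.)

V_s = 13200 × 139/5097 = 359.98 V.
I_s = V_s/R = 359.98/7.07 = 50.916 A.
P_out = V_s I_s = 359.98 × 50.916 = 18329 W.
P_in = P_out/η = 18329/0.967 = 18954 W.
I_p = P_in/V_p = 18954/13200 = 1.44 A.

I_p ≈ 1.44 A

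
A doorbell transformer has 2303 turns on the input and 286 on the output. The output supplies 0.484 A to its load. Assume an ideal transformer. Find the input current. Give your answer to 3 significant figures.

For an ideal transformer I_in/I_out = N_out/N_in, so I_in = 0.484 × 286/2303 = 0.0601 A.

I_in ≈ 0.0601 A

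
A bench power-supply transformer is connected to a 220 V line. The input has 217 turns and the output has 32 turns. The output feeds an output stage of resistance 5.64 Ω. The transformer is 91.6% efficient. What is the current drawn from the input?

I_in ≈ 0.926 A

V_out = 220 × 32/217 = 32.442 V.
I_out = V_out/R = 32.442/5.64 = 5.7522 A.
P_out = V_out I_out = 32.442 × 5.7522 = 186.62 W.
P_in = P_out/η = 186.62/0.916 = 203.73 W.
I_in = P_in/V_in = 203.73/220 = 0.926 A.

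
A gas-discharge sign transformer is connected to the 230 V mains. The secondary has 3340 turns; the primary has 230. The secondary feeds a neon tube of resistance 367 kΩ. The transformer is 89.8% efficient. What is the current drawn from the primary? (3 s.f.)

I_p ≈ 0.147 A

V_s = 230 × 3340/230 = 3340.0 V.
I_s = V_s/R = 3340.0/367000 = 0.0091008 A.
P_out = V_s I_s = 3340.0 × 0.0091008 = 30.397 W.
P_in = P_out/η = 30.397/0.898 = 33.849 W.
I_p = P_in/V_p = 33.849/230 = 0.147 A.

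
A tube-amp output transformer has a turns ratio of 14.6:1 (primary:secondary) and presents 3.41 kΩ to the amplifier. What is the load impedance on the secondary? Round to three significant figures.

Z_s = Z_p/(N_p/N_s)² = 3410/14.6² = 16.0 Ω.

Z_s ≈ 16.0 Ω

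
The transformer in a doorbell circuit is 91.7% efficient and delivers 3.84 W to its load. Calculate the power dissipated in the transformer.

P_in = P_out/η = 3.84/0.917 = 4.18757 W.
P_loss = P_in − P_out = 4.18757 − 3.84 = 0.348 W.

P_loss ≈ 0.348 W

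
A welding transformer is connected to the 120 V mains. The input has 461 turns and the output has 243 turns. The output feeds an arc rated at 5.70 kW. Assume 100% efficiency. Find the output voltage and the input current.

V_out = V_in × N_out/N_in = 120 × 243/461 = 63.254 V.
I_out = P/V_out = 5700/63.254 = 90.113 A.
I_in = I_out × N_out/N_in = 90.113 × 243/461 = 47.5 A.

V_out ≈ 63.3 V, I_in ≈ 47.5 A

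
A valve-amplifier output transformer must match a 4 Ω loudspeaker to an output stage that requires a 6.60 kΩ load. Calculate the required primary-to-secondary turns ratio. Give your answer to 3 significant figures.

N_p/N_s ≈ 40.6

Z_p/Z_s = (N_p/N_s)², so N_p/N_s = √(6600/4) = √1650 = 40.6.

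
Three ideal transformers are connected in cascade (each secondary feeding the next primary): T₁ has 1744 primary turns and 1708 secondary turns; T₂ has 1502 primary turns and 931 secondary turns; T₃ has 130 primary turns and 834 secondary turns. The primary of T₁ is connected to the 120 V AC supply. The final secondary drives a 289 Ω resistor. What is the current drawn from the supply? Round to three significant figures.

I_supply ≈ 6.30 A

Secondary of T₁: V = 120.00 × 1708/1744 = 117.52 V.
Secondary of T₂: V = 117.52 × 931/1502 = 72.845 V.
Secondary of T₃: V = 72.845 × 834/130 = 467.33 V.
I_load = 467.33/289 = 1.6171 A, so P_out = 467.33 × 1.6171 = 755.71 W.
All ideal ⇒ P_in = P_out, so I_supply = 755.71/120 = 6.30 A.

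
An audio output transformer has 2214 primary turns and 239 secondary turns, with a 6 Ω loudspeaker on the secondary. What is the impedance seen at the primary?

Z_p ≈ 515 Ω

Z_p = (N_p/N_s)² × Z_s = (2214/239)² × 6 = 515 Ω.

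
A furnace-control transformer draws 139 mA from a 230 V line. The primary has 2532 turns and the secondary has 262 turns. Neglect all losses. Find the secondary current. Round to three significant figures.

I_s/I_p = N_p/N_s, so I_s = 0.139 × 2532/262 = 1.34 A.

I_s ≈ 1.34 A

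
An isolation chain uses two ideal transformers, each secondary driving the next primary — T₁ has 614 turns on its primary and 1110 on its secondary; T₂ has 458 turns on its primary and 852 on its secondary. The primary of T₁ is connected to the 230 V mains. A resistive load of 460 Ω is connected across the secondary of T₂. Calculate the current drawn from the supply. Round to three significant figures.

I_supply ≈ 5.65 A

Secondary of T₁: V = 230.00 × 1110/614 = 415.80 V.
Secondary of T₂: V = 415.80 × 852/458 = 773.49 V.
I_load = 773.49/460 = 1.6815 A, so P_out = 773.49 × 1.6815 = 1300.6 W.
All ideal ⇒ P_in = P_out, so I_supply = 1300.6/230 = 5.65 A.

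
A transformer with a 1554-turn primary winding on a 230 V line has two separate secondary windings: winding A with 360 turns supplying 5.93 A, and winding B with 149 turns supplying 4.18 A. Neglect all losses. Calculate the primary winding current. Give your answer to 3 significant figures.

I_p ≈ 1.77 A

V_A = 230 × 360/1554 = 53.282 V; V_B = 230 × 149/1554 = 22.053 V.
P_out = V_A I_A + V_B I_B = 53.282×5.93 + 22.053×4.18 = 315.96 + 92.181 = 408.14 W.
Ideal ⇒ P_in = P_out, so I_p = P_out/V_p = 408.14/230 = 1.77 A.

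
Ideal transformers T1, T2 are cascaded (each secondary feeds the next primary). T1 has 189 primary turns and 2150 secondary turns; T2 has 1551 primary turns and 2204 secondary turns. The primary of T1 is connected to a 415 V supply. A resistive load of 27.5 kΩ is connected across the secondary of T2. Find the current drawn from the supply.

After T1: V = 415.00 × 2150/189 = 4720.9 V.
After T2: V = 4720.9 × 2204/1551 = 6708.5 V.
I_load = 6708.5/27500 = 0.24394 A, so P_out = 6708.5 × 0.24394 = 1636.5 W.
All ideal ⇒ P_in = P_out, so I_supply = 1636.5/415 = 3.94 A.

I_supply ≈ 3.94 A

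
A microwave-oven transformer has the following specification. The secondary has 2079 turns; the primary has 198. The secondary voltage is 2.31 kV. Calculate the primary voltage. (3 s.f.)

V_p ≈ 220 V

V_p/V_s = N_p/N_s, so V_p = 2310 × 198/2079 = 220 V.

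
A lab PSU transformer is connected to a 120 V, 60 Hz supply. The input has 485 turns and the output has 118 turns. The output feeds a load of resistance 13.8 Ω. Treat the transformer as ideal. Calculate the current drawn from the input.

V_out = V_in × N_out/N_in = 120 × 118/485 = 29.196 V.
I_out = V_out/R = 29.196/13.8 = 2.1156 A.
For an ideal transformer I_in N_in = I_out N_out, so I_in = 2.1156 × 118/485 = 0.515 A.

I_in ≈ 0.515 A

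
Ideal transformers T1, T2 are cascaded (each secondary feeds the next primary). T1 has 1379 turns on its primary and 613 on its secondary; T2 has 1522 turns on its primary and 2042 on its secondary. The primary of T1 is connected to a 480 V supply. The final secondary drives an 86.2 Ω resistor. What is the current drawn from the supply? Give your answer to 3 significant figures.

After T1: V = 480.00 × 613/1379 = 213.37 V.
After T2: V = 213.37 × 2042/1522 = 286.27 V.
I_load = 286.27/86.2 = 3.3210 A, so P_out = 286.27 × 3.3210 = 950.71 W.
All ideal ⇒ P_in = P_out, so I_supply = 950.71/480 = 1.98 A.

I_supply ≈ 1.98 A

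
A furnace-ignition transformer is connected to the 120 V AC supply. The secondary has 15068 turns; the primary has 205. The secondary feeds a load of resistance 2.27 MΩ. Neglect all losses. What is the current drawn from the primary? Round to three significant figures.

I_p ≈ 0.286 A

V_s = V_p × N_s/N_p = 120 × 15068/205 = 8820.3 V.
I_s = V_s/R = 8820.3/(2.27×10^6) = 0.0038856 A.
For an ideal transformer I_p N_p = I_s N_s, so I_p = 0.0038856 × 15068/205 = 0.286 A.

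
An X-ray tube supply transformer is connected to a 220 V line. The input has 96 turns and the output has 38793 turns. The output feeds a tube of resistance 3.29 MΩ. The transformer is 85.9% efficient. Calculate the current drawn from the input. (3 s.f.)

V_out = 220 × 38793/96 = 88901 V.
I_out = V_out/R = 88901/(3.29×10^6) = 0.027021 A.
P_out = V_out I_out = 88901 × 0.027021 = 2402.2 W.
P_in = P_out/η = 2402.2/0.859 = 2796.5 W.
I_in = P_in/V_in = 2796.5/220 = 12.7 A.

I_in ≈ 12.7 A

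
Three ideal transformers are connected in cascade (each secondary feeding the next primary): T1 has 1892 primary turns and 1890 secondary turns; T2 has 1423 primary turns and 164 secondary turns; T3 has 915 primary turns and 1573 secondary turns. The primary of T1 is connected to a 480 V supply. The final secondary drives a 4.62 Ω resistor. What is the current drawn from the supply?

I_supply ≈ 4.07 A

Secondary of T1: V = 480.00 × 1890/1892 = 479.49 V.
Secondary of T2: V = 479.49 × 164/1423 = 55.261 V.
Secondary of T3: V = 55.261 × 1573/915 = 95.001 V.
I_load = 95.001/4.62 = 20.563 A, so P_out = 95.001 × 20.563 = 1953.5 W.
All ideal ⇒ P_in = P_out, so I_supply = 1953.5/480 = 4.07 A.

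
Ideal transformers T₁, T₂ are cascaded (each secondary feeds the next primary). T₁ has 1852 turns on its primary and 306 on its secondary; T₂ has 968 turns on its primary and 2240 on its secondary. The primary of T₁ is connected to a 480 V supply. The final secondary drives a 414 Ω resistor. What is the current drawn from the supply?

After T₁: V = 480.00 × 306/1852 = 79.309 V.
After T₂: V = 79.309 × 2240/968 = 183.52 V.
I_load = 183.52/414 = 0.44330 A, so P_out = 183.52 × 0.44330 = 81.356 W.
All ideal ⇒ P_in = P_out, so I_supply = 81.356/480 = 0.169 A.

I_supply ≈ 0.169 A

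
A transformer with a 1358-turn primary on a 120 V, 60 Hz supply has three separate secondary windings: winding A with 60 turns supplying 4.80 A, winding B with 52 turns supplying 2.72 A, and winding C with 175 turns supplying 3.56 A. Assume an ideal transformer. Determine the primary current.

I_p ≈ 0.775 A

V_A = 120 × 60/1358 = 5.3019 V; V_B = 120 × 52/1358 = 4.5950 V; V_C = 120 × 175/1358 = 15.464 V.
P_out = V_A I_A + V_B I_B + V_C I_C = 5.3019×4.80 + 4.5950×2.72 + 15.464×3.56 = 25.449 + 12.498 + 55.052 = 92.999 W.
Ideal ⇒ P_in = P_out, so I_p = P_out/V_p = 92.999/120 = 0.775 A.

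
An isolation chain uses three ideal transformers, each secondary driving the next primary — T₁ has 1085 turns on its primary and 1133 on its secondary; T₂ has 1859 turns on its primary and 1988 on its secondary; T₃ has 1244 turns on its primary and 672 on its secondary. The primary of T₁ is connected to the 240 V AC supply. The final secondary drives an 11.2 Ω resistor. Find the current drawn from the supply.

After T₁: V = 240.00 × 1133/1085 = 250.62 V.
After T₂: V = 250.62 × 1988/1859 = 268.01 V.
After T₃: V = 268.01 × 672/1244 = 144.78 V.
I_load = 144.78/11.2 = 12.926 A, so P_out = 144.78 × 12.926 = 1871.4 W.
All ideal ⇒ P_in = P_out, so I_supply = 1871.4/240 = 7.80 A.

I_supply ≈ 7.80 A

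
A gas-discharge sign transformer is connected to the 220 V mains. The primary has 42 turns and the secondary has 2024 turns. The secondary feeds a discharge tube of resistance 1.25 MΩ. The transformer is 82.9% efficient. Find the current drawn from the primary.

I_p ≈ 0.493 A

V_s = 220 × 2024/42 = 10602 V.
I_s = V_s/R = 10602/(1.25×10^6) = 0.0084815 A.
P_out = V_s I_s = 10602 × 0.0084815 = 89.920 W.
P_in = P_out/η = 89.920/0.829 = 108.47 W.
I_p = P_in/V_p = 108.47/220 = 0.493 A.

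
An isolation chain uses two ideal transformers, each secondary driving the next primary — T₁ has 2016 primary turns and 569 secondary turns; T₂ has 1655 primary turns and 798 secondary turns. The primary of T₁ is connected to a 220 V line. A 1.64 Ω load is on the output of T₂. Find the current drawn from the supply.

After T₁: V = 220.00 × 569/2016 = 62.093 V.
After T₂: V = 62.093 × 798/1655 = 29.940 V.
I_load = 29.940/1.64 = 18.256 A, so P_out = 29.940 × 18.256 = 546.58 W.
All ideal ⇒ P_in = P_out, so I_supply = 546.58/220 = 2.48 A.

I_supply ≈ 2.48 A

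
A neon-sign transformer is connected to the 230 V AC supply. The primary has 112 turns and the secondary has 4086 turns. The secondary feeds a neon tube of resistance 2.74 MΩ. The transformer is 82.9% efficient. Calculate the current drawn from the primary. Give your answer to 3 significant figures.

V_s = 230 × 4086/112 = 8390.9 V.
I_s = V_s/R = 8390.9/(2.74×10^6) = 0.0030624 A.
P_out = V_s I_s = 8390.9 × 0.0030624 = 25.696 W.
P_in = P_out/η = 25.696/0.829 = 30.996 W.
I_p = P_in/V_p = 30.996/230 = 0.135 A.

I_p ≈ 0.135 A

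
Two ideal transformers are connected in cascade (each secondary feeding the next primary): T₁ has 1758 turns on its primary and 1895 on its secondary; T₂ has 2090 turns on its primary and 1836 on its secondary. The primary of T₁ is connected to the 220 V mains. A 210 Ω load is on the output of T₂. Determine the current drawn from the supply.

I_supply ≈ 0.939 A

After T₁: V = 220.00 × 1895/1758 = 237.14 V.
After T₂: V = 237.14 × 1836/2090 = 208.32 V.
I_load = 208.32/210 = 0.99202 A, so P_out = 208.32 × 0.99202 = 206.66 W.
All ideal ⇒ P_in = P_out, so I_supply = 206.66/220 = 0.939 A.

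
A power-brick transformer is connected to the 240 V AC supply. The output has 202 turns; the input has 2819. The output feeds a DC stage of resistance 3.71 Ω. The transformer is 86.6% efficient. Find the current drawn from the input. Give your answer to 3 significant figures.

I_in ≈ 0.384 A

V_out = 240 × 202/2819 = 17.198 V.
I_out = V_out/R = 17.198/3.71 = 4.6355 A.
P_out = V_out I_out = 17.198 × 4.6355 = 79.719 W.
P_in = P_out/η = 79.719/0.866 = 92.054 W.
I_in = P_in/V_in = 92.054/240 = 0.384 A.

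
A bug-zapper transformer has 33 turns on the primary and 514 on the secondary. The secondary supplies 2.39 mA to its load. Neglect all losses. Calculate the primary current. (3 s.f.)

I_p ≈ 0.0372 A

For an ideal transformer I_p/I_s = N_s/N_p, so I_p = 0.00239 × 514/33 = 0.0372 A.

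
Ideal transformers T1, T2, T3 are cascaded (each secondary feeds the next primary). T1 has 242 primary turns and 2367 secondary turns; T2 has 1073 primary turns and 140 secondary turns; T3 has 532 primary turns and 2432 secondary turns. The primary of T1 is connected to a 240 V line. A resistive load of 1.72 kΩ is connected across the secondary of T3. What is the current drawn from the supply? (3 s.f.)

Secondary of T1: V = 240.00 × 2367/242 = 2347.4 V.
Secondary of T2: V = 2347.4 × 140/1073 = 306.28 V.
Secondary of T3: V = 306.28 × 2432/532 = 1400.1 V.
I_load = 1400.1/1720 = 0.81404 A, so P_out = 1400.1 × 0.81404 = 1139.8 W.
All ideal ⇒ P_in = P_out, so I_supply = 1139.8/240 = 4.75 A.

I_supply ≈ 4.75 A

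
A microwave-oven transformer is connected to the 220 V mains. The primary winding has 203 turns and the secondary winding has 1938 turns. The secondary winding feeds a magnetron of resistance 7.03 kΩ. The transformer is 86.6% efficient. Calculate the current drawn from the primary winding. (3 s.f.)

I_p ≈ 3.29 A

V_s = 220 × 1938/203 = 2100.3 V.
I_s = V_s/R = 2100.3/7030 = 0.29876 A.
P_out = V_s I_s = 2100.3 × 0.29876 = 627.49 W.
P_in = P_out/η = 627.49/0.866 = 724.58 W.
I_p = P_in/V_p = 724.58/220 = 3.29 A.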